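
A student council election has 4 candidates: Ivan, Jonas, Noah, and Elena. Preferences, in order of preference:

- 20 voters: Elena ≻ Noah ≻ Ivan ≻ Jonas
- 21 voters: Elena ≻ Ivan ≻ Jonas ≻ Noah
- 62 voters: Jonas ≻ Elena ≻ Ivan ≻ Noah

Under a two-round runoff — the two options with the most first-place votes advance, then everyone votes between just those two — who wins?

Round 1 first-place votes: Ivan 0, Jonas 62, Noah 0, Elena 41.
Jonas and Elena advance.
Runoff: Jonas is preferred to Elena by 62 voters; Elena by 41.
Jonas wins the runoff.

Jonas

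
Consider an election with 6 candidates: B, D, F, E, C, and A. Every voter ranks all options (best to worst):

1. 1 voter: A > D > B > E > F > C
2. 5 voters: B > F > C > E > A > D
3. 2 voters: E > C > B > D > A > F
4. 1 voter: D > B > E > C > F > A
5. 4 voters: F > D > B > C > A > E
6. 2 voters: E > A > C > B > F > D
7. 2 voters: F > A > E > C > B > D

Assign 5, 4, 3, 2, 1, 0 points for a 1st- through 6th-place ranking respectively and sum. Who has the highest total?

B: 1·3 + 5·5 + 2·3 + 1·4 + 4·3 + 2·2 + 2·1 = 56
D: 1·4 + 5·0 + 2·2 + 1·5 + 4·4 + 2·0 + 2·0 = 29
F: 1·1 + 5·4 + 2·0 + 1·1 + 4·5 + 2·1 + 2·5 = 54
E: 1·2 + 5·2 + 2·5 + 1·3 + 4·0 + 2·5 + 2·3 = 41
C: 1·0 + 5·3 + 2·4 + 1·2 + 4·2 + 2·3 + 2·2 = 43
A: 1·5 + 5·1 + 2·1 + 1·0 + 4·1 + 2·4 + 2·4 = 32
B has the highest Borda score (56).

B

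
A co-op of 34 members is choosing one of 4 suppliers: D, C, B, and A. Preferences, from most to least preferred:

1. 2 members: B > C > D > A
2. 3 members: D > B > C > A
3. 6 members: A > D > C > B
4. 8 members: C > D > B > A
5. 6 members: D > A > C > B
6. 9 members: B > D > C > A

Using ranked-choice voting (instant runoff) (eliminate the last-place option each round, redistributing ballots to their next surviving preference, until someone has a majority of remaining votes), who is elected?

D

Round 1: D 9, C 8, B 11, A 6. Eliminate A.
Round 2: D 15, C 8, B 11. Eliminate C.
Round 3: D 23, B 11. D has a majority.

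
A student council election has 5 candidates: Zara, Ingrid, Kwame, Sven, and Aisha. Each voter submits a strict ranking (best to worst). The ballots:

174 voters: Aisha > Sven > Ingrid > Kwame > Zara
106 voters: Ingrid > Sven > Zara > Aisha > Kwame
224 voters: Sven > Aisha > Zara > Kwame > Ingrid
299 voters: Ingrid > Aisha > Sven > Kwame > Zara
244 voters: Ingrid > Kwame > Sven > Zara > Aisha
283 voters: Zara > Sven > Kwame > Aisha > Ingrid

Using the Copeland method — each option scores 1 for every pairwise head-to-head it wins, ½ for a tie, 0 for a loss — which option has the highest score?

Zara: loses to Ingrid, Kwame, Sven, and Aisha → score 0.
Ingrid: beats Zara and Kwame; loses to Sven and Aisha → score 2.
Kwame: beats Zara; loses to Ingrid, Sven, and Aisha → score 1.
Sven: beats Zara, Ingrid, Kwame, and Aisha → score 4.
Aisha: beats Zara, Ingrid, and Kwame; loses to Sven → score 3.
Sven has the best pairwise record.

Sven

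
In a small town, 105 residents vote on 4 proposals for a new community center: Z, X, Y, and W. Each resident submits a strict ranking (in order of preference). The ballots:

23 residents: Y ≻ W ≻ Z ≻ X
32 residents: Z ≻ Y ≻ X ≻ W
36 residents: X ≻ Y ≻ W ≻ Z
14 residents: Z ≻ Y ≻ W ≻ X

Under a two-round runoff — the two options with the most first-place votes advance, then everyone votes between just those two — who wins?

Round 1 first-place votes: Z 46, X 36, Y 23, W 0.
Z and X advance.
Runoff: Z is preferred to X by 69 voters; X by 36.
Z wins the runoff.

Z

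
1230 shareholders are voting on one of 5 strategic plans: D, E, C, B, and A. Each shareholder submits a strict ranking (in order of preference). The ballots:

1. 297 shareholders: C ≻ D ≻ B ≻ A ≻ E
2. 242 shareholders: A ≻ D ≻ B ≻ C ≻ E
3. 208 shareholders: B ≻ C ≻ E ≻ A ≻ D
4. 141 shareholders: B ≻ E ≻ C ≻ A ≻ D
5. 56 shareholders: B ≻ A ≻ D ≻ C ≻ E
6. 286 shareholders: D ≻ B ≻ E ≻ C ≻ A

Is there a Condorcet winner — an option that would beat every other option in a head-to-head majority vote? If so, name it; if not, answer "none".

none

Checking pairwise contests:
C beats D 646–584.
D beats E 881–349.
B beats C 933–297.
D beats B 825–405.
E beats A 635–595.
Every option loses at least one head-to-head, so there is no Condorcet winner.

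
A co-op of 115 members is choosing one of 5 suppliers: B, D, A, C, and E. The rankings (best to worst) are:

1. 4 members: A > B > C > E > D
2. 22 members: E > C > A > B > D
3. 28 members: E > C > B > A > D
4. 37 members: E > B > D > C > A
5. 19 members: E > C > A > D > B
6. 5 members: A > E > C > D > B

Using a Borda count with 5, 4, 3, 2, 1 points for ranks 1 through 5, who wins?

B: 4·4 + 22·2 + 28·3 + 37·4 + 19·1 + 5·1 = 316
D: 4·1 + 22·1 + 28·1 + 37·3 + 19·2 + 5·2 = 213
A: 4·5 + 22·3 + 28·2 + 37·1 + 19·3 + 5·5 = 261
C: 4·3 + 22·4 + 28·4 + 37·2 + 19·4 + 5·3 = 377
E: 4·2 + 22·5 + 28·5 + 37·5 + 19·5 + 5·4 = 558
E has the highest Borda score (558).

E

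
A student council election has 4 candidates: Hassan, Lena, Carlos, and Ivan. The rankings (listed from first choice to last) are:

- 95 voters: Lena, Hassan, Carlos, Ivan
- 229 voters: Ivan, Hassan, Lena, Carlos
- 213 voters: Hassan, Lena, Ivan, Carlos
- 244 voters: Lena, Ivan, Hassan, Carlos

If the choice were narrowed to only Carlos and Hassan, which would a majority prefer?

Hassan

Voters preferring Carlos to Hassan: 0; preferring Hassan to Carlos: 781.
Hassan wins the head-to-head.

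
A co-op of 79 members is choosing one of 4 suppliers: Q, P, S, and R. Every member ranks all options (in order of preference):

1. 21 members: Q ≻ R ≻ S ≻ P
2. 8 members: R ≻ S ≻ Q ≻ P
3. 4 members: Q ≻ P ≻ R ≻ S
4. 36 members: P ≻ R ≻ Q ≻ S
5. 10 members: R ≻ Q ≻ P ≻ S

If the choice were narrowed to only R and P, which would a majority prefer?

P

Voters preferring R to P: 39; preferring P to R: 40.
P wins the head-to-head.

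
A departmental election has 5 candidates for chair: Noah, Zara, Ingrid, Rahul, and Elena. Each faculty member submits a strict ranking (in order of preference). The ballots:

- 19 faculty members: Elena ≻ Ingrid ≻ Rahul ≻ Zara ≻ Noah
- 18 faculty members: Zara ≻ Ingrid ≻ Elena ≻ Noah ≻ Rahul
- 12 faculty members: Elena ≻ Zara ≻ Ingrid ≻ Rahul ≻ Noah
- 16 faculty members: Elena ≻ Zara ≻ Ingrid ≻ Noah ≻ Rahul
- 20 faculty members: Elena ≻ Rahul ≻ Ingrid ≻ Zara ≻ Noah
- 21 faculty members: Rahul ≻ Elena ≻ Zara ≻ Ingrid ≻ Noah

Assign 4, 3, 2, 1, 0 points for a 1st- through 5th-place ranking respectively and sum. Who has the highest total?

Noah: 19·0 + 18·1 + 12·0 + 16·1 + 20·0 + 21·0 = 34
Zara: 19·1 + 18·4 + 12·3 + 16·3 + 20·1 + 21·2 = 237
Ingrid: 19·3 + 18·3 + 12·2 + 16·2 + 20·2 + 21·1 = 228
Rahul: 19·2 + 18·0 + 12·1 + 16·0 + 20·3 + 21·4 = 194
Elena: 19·4 + 18·2 + 12·4 + 16·4 + 20·4 + 21·3 = 367
Elena has the highest Borda score (367).

Elena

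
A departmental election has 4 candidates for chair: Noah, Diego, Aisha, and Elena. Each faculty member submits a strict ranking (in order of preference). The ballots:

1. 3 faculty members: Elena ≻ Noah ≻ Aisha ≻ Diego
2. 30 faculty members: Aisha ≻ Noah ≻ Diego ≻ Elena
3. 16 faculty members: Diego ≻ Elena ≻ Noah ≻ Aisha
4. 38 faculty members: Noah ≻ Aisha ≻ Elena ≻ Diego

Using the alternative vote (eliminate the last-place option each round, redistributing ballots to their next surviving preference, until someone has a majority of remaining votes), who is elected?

Round 1: Noah 38, Diego 16, Aisha 30, Elena 3. Eliminate Elena.
Round 2: Noah 41, Diego 16, Aisha 30. Eliminate Diego.
Round 3: Noah 57, Aisha 30. Noah has a majority.

Noah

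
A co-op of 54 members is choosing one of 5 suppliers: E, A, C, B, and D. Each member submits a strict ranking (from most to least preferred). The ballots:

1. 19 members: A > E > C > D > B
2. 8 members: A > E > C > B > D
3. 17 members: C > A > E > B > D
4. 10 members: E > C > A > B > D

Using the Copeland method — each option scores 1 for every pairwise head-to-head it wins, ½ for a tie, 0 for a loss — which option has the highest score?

E: beats C, B, and D; loses to A → score 3.
A: beats E, B, and D; ties C → score 3.5.
C: beats B and D; ties A; loses to E → score 2.5.
B: beats D; loses to E, A, and C → score 1.
D: loses to E, A, C, and B → score 0.
A has the best pairwise record.

A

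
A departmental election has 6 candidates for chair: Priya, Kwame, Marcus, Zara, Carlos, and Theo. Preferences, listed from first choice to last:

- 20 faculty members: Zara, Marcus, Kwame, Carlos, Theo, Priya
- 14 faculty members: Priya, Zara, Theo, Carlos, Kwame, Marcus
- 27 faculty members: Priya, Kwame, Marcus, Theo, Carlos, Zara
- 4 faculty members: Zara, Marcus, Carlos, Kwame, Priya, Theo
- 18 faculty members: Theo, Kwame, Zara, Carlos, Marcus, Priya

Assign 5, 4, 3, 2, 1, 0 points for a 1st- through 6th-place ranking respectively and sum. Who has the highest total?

Priya: 20·0 + 14·5 + 27·5 + 4·1 + 18·0 = 209
Kwame: 20·3 + 14·1 + 27·4 + 4·2 + 18·4 = 262
Marcus: 20·4 + 14·0 + 27·3 + 4·4 + 18·1 = 195
Zara: 20·5 + 14·4 + 27·0 + 4·5 + 18·3 = 230
Carlos: 20·2 + 14·2 + 27·1 + 4·3 + 18·2 = 143
Theo: 20·1 + 14·3 + 27·2 + 4·0 + 18·5 = 206
Kwame has the highest Borda score (262).

Kwame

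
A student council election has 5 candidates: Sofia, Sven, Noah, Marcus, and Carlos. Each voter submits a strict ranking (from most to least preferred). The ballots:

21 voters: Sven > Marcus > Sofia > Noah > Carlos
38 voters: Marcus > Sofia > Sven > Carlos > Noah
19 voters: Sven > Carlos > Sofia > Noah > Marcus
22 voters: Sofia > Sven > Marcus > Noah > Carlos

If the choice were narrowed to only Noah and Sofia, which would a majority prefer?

Voters preferring Noah to Sofia: 0; preferring Sofia to Noah: 100.
Sofia wins the head-to-head.

Sofia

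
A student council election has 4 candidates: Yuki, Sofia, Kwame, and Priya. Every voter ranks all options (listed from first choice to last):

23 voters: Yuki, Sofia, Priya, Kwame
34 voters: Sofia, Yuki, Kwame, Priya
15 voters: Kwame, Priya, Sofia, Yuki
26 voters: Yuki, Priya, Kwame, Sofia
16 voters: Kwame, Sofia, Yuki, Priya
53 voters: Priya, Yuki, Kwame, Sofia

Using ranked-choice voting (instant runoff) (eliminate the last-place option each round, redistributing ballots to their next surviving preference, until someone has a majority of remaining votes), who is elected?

Priya

Round 1: Yuki 49, Sofia 34, Kwame 31, Priya 53. Eliminate Kwame.
Round 2: Yuki 49, Sofia 50, Priya 68. Eliminate Yuki.
Round 3: Sofia 73, Priya 94. Priya has a majority.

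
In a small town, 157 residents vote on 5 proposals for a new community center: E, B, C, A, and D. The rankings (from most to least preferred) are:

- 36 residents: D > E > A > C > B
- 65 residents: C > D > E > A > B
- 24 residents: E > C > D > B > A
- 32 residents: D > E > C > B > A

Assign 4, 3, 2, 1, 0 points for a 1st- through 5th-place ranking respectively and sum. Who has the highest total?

D

E: 36·3 + 65·2 + 24·4 + 32·3 = 430
B: 36·0 + 65·0 + 24·1 + 32·1 = 56
C: 36·1 + 65·4 + 24·3 + 32·2 = 432
A: 36·2 + 65·1 + 24·0 + 32·0 = 137
D: 36·4 + 65·3 + 24·2 + 32·4 = 515
D has the highest Borda score (515).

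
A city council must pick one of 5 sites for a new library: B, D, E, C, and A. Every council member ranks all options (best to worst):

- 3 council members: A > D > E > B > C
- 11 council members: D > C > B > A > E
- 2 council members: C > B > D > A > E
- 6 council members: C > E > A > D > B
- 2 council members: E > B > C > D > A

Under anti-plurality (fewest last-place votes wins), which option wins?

Last-place votes: B 6, D 0, E 13, C 3, A 2.
D is ranked last by the fewest voters, so D wins.

D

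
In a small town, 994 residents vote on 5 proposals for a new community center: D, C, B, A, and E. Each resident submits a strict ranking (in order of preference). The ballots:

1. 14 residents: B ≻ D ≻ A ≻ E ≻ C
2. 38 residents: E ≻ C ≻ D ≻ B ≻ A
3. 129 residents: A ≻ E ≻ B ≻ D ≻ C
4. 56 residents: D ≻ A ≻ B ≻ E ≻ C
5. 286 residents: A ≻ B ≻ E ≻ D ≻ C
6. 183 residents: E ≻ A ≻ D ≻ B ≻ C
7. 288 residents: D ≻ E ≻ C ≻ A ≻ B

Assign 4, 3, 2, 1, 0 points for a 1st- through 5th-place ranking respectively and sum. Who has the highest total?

D: 14·3 + 38·2 + 129·1 + 56·4 + 286·1 + 183·2 + 288·4 = 2275
C: 14·0 + 38·3 + 129·0 + 56·0 + 286·0 + 183·0 + 288·2 = 690
B: 14·4 + 38·1 + 129·2 + 56·2 + 286·3 + 183·1 + 288·0 = 1505
A: 14·2 + 38·0 + 129·4 + 56·3 + 286·4 + 183·3 + 288·1 = 2693
E: 14·1 + 38·4 + 129·3 + 56·1 + 286·2 + 183·4 + 288·3 = 2777
E has the highest Borda score (2777).

E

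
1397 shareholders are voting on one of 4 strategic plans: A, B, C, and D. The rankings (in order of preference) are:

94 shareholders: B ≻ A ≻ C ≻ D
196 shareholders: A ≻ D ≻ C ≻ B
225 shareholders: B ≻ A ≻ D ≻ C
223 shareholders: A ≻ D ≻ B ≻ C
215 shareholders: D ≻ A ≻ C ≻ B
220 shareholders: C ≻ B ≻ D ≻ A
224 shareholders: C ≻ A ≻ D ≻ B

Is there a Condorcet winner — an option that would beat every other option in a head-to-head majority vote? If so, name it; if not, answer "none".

A

A vs B: 858–539 for A.
A vs C: 953–444 for A.
A vs D: 962–435 for A.
A beats every other option head-to-head.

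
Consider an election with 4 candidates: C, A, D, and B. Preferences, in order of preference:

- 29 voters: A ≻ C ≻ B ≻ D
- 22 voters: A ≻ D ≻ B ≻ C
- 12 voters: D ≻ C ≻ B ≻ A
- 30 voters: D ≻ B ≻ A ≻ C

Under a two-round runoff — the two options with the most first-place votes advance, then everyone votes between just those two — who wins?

Round 1 first-place votes: C 0, A 51, D 42, B 0.
A and D advance.
Runoff: A is preferred to D by 51 voters; D by 42.
A wins the runoff.

A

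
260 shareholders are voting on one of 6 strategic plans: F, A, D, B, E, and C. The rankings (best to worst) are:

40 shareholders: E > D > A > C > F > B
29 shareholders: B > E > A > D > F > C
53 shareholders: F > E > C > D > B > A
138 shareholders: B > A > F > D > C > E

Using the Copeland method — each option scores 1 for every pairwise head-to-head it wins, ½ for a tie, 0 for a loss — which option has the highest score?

B

F: beats D, E, and C; loses to A and B → score 3.
A: beats F, D, E, and C; loses to B → score 4.
D: beats E and C; loses to F, A, and B → score 2.
B: beats F, A, D, E, and C → score 5.
E: loses to F, A, D, B, and C → score 0.
C: beats E; loses to F, A, D, and B → score 1.
B has the best pairwise record.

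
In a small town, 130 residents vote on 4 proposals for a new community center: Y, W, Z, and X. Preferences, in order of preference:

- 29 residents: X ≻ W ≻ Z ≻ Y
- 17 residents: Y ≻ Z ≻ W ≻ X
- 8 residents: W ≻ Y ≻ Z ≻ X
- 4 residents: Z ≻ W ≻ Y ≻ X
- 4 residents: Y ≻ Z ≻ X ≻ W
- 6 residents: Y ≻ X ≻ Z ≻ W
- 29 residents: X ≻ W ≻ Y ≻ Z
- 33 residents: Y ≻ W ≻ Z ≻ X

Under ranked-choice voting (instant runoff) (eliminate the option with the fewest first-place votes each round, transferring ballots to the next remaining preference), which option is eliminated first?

Round 1: Y 60, W 8, Z 4, X 58. Eliminate Z.

Z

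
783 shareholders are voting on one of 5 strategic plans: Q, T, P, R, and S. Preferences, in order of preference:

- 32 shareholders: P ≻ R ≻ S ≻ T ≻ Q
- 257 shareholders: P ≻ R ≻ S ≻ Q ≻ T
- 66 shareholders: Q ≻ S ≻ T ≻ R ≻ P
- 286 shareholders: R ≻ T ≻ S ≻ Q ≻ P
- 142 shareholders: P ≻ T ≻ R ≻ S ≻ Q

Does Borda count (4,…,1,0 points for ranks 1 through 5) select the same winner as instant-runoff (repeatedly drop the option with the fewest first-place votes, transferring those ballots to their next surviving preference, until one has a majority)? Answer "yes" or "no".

Borda — scores: Q 807, T 1448, P 1724, R 2361, S 1490. Winner: R.
Instant-runoff — R1 Q 66, T 0, P 431, R 286, S 0 (P winner). Winner: P.
The two methods disagree.

no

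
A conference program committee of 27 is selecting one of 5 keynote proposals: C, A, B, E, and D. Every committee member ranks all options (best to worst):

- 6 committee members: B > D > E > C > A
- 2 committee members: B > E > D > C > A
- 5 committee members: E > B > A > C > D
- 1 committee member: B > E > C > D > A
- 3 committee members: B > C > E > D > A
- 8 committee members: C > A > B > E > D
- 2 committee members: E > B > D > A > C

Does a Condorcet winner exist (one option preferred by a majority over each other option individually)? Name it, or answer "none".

B

B vs C: 19–8 for B.
B vs A: 19–8 for B.
B vs E: 20–7 for B.
B vs D: 27–0 for B.
B beats every other option head-to-head.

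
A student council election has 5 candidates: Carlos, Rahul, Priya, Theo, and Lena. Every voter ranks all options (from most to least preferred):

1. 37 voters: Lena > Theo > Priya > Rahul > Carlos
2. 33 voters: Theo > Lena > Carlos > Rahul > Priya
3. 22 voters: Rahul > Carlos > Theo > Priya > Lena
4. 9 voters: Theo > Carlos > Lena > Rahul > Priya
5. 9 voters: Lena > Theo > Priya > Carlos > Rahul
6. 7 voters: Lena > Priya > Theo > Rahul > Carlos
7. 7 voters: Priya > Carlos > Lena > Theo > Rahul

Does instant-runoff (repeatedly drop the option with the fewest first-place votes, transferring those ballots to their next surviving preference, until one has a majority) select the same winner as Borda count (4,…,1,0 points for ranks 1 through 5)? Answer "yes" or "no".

Instant-runoff — R1 Carlos 0, Rahul 22, Priya 7, Theo 42, Lena 53 (Carlos out); R2 Rahul 22, Priya 7, Theo 42, Lena 53 (Priya out); R3 Rahul 22, Theo 42, Lena 60 (Rahul out); R4 Theo 64, Lena 60 (Theo winner). Winner: Theo.
Borda — scores: Carlos 189, Rahul 174, Priya 163, Theo 371, Lena 343. Winner: Theo.
The two methods agree.

yes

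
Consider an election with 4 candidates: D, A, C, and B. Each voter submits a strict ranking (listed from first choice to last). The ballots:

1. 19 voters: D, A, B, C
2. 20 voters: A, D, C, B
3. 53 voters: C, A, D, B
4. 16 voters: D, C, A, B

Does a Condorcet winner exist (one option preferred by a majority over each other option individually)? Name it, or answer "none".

Checking pairwise contests:
A beats D 73–35.
C beats A 69–39.
D beats C 55–53.
D beats B 108–0.
Every option loses at least one head-to-head, so there is no Condorcet winner.

none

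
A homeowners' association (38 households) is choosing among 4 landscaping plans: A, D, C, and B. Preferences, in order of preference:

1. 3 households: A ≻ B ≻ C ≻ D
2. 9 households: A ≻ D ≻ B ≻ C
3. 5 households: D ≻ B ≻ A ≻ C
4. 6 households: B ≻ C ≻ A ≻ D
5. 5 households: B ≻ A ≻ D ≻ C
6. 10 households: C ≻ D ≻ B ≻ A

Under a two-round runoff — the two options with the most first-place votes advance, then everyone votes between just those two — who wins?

B

Round 1 first-place votes: A 12, D 5, C 10, B 11.
A and B advance.
Runoff: A is preferred to B by 12 voters; B by 26.
B wins the runoff.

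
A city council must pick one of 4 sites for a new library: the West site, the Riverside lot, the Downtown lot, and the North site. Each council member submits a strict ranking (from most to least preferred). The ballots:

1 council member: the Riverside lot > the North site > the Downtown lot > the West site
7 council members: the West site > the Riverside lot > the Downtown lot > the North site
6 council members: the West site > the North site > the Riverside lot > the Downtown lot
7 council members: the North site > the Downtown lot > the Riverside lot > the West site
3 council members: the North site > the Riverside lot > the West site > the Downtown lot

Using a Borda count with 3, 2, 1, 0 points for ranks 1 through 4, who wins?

the West site: 1·0 + 7·3 + 6·3 + 7·0 + 3·1 = 42
the Riverside lot: 1·3 + 7·2 + 6·1 + 7·1 + 3·2 = 36
the Downtown lot: 1·1 + 7·1 + 6·0 + 7·2 + 3·0 = 22
the North site: 1·2 + 7·0 + 6·2 + 7·3 + 3·3 = 44
the North site has the highest Borda score (44).

the North site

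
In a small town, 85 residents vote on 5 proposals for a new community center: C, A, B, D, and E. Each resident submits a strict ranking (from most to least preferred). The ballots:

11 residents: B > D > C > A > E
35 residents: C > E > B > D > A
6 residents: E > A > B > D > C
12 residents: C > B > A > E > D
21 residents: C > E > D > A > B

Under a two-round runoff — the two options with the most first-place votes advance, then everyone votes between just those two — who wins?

C

Round 1 first-place votes: C 68, A 0, B 11, D 0, E 6.
C and B advance.
Runoff: C is preferred to B by 68 voters; B by 17.
C wins the runoff.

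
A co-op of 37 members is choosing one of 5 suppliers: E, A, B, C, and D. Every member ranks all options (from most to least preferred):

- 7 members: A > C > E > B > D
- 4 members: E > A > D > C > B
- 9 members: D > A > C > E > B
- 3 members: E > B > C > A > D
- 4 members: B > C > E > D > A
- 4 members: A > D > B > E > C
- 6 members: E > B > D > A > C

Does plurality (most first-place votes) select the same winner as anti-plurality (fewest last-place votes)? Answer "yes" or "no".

Plurality — first-place votes: E 13, A 11, B 4, C 0, D 9. Winner: E.
Anti-plurality — last-place votes: E 0, A 4, B 13, C 10, D 10. Winner: E.
The two methods agree.

yes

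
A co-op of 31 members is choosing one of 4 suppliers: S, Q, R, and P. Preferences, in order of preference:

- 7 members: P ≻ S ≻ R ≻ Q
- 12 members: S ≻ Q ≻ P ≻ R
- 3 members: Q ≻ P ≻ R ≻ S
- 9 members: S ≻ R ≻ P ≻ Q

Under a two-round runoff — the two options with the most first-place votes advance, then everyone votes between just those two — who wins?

Round 1 first-place votes: S 21, Q 3, R 0, P 7.
S and P advance.
Runoff: S is preferred to P by 21 voters; P by 10.
S wins the runoff.

S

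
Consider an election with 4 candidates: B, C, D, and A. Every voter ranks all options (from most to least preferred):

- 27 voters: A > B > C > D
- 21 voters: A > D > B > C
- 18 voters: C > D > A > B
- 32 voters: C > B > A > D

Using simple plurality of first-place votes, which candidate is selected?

First-place votes: B 0, C 50, D 0, A 48.
C has the most first-place votes.

C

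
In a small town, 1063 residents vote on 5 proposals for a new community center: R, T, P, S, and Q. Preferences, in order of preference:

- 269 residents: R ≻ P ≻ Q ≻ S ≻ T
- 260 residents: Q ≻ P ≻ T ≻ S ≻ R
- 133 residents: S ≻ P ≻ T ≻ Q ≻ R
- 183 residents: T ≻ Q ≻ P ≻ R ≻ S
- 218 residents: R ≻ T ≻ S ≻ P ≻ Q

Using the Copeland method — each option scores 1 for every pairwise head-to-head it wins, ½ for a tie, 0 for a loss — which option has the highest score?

P

R: beats S; loses to T, P, and Q → score 1.
T: beats R, S, and Q; loses to P → score 3.
P: beats R, T, S, and Q → score 4.
S: loses to R, T, P, and Q → score 0.
Q: beats R and S; loses to T and P → score 2.
P has the best pairwise record.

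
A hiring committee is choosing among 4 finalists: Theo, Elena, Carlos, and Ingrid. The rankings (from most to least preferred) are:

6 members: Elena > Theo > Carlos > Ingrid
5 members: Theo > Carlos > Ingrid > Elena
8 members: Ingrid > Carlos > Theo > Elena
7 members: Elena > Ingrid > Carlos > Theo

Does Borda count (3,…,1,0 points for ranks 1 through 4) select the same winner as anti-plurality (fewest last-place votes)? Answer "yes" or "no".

Borda — scores: Theo 35, Elena 39, Carlos 39, Ingrid 43. Winner: Ingrid.
Anti-plurality — last-place votes: Theo 7, Elena 13, Carlos 0, Ingrid 6. Winner: Carlos.
The two methods disagree.

no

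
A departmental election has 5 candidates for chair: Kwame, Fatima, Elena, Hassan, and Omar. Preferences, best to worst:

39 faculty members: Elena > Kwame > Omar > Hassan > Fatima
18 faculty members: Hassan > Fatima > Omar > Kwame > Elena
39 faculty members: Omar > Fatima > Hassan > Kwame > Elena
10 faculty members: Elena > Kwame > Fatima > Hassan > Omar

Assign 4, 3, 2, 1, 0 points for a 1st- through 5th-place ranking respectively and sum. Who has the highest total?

Omar

Kwame: 39·3 + 18·1 + 39·1 + 10·3 = 204
Fatima: 39·0 + 18·3 + 39·3 + 10·2 = 191
Elena: 39·4 + 18·0 + 39·0 + 10·4 = 196
Hassan: 39·1 + 18·4 + 39·2 + 10·1 = 199
Omar: 39·2 + 18·2 + 39·4 + 10·0 = 270
Omar has the highest Borda score (270).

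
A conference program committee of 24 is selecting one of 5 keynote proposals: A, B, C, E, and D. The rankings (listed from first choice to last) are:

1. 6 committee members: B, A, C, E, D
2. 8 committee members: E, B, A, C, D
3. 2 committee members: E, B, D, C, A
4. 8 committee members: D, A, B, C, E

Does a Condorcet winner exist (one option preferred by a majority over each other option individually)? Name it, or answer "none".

B vs A: 16–8 for B.
B vs C: 24–0 for B.
B vs E: 14–10 for B.
B vs D: 16–8 for B.
B beats every other option head-to-head.

B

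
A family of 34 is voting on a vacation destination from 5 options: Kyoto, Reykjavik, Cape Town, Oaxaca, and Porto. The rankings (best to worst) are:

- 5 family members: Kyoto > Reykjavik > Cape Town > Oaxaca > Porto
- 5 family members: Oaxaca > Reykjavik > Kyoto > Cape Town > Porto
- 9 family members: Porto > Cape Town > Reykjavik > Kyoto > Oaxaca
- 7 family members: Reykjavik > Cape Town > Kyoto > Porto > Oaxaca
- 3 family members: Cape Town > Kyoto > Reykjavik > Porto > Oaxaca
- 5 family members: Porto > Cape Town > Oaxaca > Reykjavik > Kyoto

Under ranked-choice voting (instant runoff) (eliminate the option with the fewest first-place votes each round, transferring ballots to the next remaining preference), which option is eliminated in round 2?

Round 1: Kyoto 5, Reykjavik 7, Cape Town 3, Oaxaca 5, Porto 14. Eliminate Cape Town.
Round 2: Kyoto 8, Reykjavik 7, Oaxaca 5, Porto 14. Eliminate Oaxaca.

Oaxaca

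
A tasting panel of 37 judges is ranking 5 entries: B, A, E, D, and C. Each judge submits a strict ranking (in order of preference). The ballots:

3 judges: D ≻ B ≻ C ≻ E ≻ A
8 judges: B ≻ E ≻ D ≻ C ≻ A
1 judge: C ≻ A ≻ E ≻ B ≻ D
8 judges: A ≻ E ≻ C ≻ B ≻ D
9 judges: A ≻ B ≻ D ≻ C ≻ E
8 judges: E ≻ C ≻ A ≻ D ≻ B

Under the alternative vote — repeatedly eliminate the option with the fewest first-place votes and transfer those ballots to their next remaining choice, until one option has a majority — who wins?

A

Round 1: B 8, A 17, E 8, D 3, C 1. Eliminate C.
Round 2: B 8, A 18, E 8, D 3. Eliminate D.
Round 3: B 11, A 18, E 8. Eliminate E.
Round 4: B 11, A 26. A has a majority.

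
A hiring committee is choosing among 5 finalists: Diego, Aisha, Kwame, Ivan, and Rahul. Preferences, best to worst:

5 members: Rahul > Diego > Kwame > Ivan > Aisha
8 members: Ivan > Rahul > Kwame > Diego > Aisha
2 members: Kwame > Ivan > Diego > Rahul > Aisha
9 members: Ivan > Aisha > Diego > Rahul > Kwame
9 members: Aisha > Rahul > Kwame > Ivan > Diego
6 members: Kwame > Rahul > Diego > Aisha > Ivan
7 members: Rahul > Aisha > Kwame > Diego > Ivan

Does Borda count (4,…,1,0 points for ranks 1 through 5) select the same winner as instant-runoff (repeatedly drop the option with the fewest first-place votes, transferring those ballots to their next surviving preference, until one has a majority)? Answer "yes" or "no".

yes

Borda — scores: Diego 64, Aisha 90, Kwame 90, Ivan 88, Rahul 128. Winner: Rahul.
Instant-runoff — R1 Diego 0, Aisha 9, Kwame 8, Ivan 17, Rahul 12 (Diego out); R2 Aisha 9, Kwame 8, Ivan 17, Rahul 12 (Kwame out); R3 Aisha 9, Ivan 19, Rahul 18 (Aisha out); R4 Ivan 19, Rahul 27 (Rahul winner). Winner: Rahul.
The two methods agree.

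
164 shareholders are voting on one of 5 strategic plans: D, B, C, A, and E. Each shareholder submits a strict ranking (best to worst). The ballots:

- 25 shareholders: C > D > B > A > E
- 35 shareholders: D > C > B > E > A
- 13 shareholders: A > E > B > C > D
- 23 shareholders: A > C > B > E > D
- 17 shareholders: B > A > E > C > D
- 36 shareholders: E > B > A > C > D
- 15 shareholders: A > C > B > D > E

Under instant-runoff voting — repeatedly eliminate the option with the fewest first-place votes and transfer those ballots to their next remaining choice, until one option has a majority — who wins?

Round 1: D 35, B 17, C 25, A 51, E 36. Eliminate B.
Round 2: D 35, C 25, A 68, E 36. Eliminate C.
Round 3: D 60, A 68, E 36. Eliminate E.
Round 4: D 60, A 104. A has a majority.

A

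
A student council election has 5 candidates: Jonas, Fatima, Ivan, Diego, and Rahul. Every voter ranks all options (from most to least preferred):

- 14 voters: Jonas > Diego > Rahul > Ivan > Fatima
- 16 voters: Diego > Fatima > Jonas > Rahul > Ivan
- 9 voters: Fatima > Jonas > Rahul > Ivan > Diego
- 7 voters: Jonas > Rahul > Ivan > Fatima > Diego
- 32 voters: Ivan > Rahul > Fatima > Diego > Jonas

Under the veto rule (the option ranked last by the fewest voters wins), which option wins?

Last-place votes: Jonas 32, Fatima 14, Ivan 16, Diego 16, Rahul 0.
Rahul is ranked last by the fewest voters, so Rahul wins.

Rahul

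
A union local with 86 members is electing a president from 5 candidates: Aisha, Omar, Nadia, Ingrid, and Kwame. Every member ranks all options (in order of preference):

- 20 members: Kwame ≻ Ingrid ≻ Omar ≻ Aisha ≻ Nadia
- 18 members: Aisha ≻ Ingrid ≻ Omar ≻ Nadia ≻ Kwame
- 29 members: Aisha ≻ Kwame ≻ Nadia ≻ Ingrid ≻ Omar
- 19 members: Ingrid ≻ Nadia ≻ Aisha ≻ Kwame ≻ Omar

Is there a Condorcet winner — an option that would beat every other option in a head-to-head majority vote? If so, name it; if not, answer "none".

Aisha vs Omar: 66–20 for Aisha.
Aisha vs Nadia: 67–19 for Aisha.
Aisha vs Ingrid: 47–39 for Aisha.
Aisha vs Kwame: 66–20 for Aisha.
Aisha beats every other option head-to-head.

Aisha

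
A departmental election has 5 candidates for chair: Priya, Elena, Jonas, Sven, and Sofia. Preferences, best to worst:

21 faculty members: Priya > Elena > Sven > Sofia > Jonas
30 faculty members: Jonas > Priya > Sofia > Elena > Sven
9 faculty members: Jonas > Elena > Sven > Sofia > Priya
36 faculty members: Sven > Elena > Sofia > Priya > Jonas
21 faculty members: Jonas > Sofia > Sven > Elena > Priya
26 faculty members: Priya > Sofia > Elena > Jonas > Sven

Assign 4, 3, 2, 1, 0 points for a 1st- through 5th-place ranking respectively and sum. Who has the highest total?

Priya

Priya: 21·4 + 30·3 + 9·0 + 36·1 + 21·0 + 26·4 = 314
Elena: 21·3 + 30·1 + 9·3 + 36·3 + 21·1 + 26·2 = 301
Jonas: 21·0 + 30·4 + 9·4 + 36·0 + 21·4 + 26·1 = 266
Sven: 21·2 + 30·0 + 9·2 + 36·4 + 21·2 + 26·0 = 246
Sofia: 21·1 + 30·2 + 9·1 + 36·2 + 21·3 + 26·3 = 303
Priya has the highest Borda score (314).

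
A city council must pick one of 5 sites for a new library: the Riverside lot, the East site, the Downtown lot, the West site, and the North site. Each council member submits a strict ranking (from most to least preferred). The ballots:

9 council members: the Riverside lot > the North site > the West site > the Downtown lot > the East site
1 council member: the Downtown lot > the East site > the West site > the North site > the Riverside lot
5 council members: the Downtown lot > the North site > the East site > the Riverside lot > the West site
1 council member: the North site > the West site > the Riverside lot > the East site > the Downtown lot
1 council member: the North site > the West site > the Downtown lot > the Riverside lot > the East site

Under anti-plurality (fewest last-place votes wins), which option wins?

the North site

Last-place votes: the Riverside lot 1, the East site 10, the Downtown lot 1, the West site 5, the North site 0.
the North site is ranked last by the fewest voters, so the North site wins.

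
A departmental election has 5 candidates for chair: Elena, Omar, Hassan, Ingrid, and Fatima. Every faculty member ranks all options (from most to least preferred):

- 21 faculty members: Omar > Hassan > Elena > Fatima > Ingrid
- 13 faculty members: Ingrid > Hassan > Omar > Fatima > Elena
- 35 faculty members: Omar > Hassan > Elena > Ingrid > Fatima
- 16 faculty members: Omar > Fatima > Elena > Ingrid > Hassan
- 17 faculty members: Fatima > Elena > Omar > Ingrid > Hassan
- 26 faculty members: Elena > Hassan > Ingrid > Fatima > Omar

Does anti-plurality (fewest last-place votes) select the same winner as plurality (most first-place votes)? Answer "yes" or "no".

no

Anti-plurality — last-place votes: Elena 13, Omar 26, Hassan 33, Ingrid 21, Fatima 35. Winner: Elena.
Plurality — first-place votes: Elena 26, Omar 72, Hassan 0, Ingrid 13, Fatima 17. Winner: Omar.
The two methods disagree.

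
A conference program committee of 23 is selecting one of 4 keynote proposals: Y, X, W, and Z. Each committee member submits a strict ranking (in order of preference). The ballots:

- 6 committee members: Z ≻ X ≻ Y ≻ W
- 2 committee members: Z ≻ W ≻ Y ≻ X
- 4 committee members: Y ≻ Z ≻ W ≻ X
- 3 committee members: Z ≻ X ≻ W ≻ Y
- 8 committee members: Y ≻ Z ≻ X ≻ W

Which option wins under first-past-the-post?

Y

First-place votes: Y 12, X 0, W 0, Z 11.
Y has the most first-place votes.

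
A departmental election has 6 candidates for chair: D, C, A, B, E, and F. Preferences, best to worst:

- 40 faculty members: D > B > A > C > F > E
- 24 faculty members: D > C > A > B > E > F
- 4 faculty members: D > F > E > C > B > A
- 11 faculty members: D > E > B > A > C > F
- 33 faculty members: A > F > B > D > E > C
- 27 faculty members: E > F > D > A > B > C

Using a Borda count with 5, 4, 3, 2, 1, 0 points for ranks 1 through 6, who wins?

D: 40·5 + 24·5 + 4·5 + 11·5 + 33·2 + 27·3 = 542
C: 40·2 + 24·4 + 4·2 + 11·1 + 33·0 + 27·0 = 195
A: 40·3 + 24·3 + 4·0 + 11·2 + 33·5 + 27·2 = 433
B: 40·4 + 24·2 + 4·1 + 11·3 + 33·3 + 27·1 = 371
E: 40·0 + 24·1 + 4·3 + 11·4 + 33·1 + 27·5 = 248
F: 40·1 + 24·0 + 4·4 + 11·0 + 33·4 + 27·4 = 296
D has the highest Borda score (542).

D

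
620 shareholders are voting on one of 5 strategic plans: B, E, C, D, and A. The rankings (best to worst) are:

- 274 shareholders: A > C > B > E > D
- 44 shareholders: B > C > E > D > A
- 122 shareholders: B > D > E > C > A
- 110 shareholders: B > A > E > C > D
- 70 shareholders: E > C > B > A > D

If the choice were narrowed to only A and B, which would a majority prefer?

Voters preferring A to B: 274; preferring B to A: 346.
B wins the head-to-head.

B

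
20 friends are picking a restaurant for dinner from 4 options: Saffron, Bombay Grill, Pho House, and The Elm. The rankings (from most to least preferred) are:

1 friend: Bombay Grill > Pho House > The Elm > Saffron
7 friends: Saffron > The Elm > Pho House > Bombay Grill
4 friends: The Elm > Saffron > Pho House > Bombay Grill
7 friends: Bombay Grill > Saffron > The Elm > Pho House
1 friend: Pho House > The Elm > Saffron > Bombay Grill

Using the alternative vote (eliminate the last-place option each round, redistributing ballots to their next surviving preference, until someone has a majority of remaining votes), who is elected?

Round 1: Saffron 7, Bombay Grill 8, Pho House 1, The Elm 4. Eliminate Pho House.
Round 2: Saffron 7, Bombay Grill 8, The Elm 5. Eliminate The Elm.
Round 3: Saffron 12, Bombay Grill 8. Saffron has a majority.

Saffron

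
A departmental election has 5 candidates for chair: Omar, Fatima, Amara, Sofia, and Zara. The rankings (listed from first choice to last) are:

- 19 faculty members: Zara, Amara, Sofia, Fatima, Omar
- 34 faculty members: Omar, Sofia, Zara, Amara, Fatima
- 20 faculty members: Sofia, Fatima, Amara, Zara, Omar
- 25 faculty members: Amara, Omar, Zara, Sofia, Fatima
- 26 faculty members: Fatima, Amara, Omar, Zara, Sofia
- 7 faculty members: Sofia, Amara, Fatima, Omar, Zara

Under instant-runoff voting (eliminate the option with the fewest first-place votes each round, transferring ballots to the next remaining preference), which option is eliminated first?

Zara

Round 1: Omar 34, Fatima 26, Amara 25, Sofia 27, Zara 19. Eliminate Zara.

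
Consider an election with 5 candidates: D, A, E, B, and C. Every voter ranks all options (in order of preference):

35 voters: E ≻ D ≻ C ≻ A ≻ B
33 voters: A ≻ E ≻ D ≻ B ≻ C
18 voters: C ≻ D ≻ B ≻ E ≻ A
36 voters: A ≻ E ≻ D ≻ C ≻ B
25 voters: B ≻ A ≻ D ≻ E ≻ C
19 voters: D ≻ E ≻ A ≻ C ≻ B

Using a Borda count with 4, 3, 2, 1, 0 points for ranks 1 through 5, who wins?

D: 35·3 + 33·2 + 18·3 + 36·2 + 25·2 + 19·4 = 423
A: 35·1 + 33·4 + 18·0 + 36·4 + 25·3 + 19·2 = 424
E: 35·4 + 33·3 + 18·1 + 36·3 + 25·1 + 19·3 = 447
B: 35·0 + 33·1 + 18·2 + 36·0 + 25·4 + 19·0 = 169
C: 35·2 + 33·0 + 18·4 + 36·1 + 25·0 + 19·1 = 197
E has the highest Borda score (447).

E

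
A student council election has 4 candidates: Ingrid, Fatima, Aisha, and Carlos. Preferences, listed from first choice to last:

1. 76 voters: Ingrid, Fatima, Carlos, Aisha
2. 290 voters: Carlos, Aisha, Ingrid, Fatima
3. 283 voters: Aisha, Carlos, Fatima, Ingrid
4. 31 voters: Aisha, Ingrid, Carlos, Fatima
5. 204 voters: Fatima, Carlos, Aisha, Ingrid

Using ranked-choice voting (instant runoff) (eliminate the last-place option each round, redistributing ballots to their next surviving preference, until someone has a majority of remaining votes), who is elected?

Carlos

Round 1: Ingrid 76, Fatima 204, Aisha 314, Carlos 290. Eliminate Ingrid.
Round 2: Fatima 280, Aisha 314, Carlos 290. Eliminate Fatima.
Round 3: Aisha 314, Carlos 570. Carlos has a majority.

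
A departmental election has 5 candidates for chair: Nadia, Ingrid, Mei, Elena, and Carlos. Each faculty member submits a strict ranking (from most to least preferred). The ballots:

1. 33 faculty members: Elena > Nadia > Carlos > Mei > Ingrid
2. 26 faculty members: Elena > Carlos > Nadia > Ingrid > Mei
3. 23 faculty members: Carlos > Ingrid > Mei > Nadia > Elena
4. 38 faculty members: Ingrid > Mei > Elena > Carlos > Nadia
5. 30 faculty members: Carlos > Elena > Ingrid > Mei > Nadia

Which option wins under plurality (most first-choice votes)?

Elena

First-place votes: Nadia 0, Ingrid 38, Mei 0, Elena 59, Carlos 53.
Elena has the most first-place votes.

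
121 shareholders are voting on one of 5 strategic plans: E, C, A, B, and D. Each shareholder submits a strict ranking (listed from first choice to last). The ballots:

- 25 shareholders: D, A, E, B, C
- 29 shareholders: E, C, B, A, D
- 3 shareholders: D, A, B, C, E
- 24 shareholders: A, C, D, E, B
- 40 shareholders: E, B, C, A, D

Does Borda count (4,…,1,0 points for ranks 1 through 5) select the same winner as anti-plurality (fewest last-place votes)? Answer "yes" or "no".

no

Borda — scores: E 350, C 242, A 249, B 209, D 160. Winner: E.
Anti-plurality — last-place votes: E 3, C 25, A 0, B 24, D 69. Winner: A.
The two methods disagree.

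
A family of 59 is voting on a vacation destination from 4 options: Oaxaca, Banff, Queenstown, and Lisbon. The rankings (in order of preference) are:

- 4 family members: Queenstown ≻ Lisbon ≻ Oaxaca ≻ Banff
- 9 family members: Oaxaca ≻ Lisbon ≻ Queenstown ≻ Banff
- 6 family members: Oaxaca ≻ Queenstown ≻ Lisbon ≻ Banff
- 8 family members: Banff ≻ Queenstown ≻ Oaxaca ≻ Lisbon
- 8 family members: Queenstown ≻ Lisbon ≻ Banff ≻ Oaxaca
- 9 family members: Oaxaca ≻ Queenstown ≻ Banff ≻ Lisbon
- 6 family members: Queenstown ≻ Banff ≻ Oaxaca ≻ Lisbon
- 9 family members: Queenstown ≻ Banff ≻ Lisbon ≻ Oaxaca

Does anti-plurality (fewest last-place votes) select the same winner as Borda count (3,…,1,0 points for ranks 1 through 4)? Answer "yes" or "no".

Anti-plurality — last-place votes: Oaxaca 17, Banff 19, Queenstown 0, Lisbon 23. Winner: Queenstown.
Borda — scores: Oaxaca 90, Banff 71, Queenstown 136, Lisbon 57. Winner: Queenstown.
The two methods agree.

yes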